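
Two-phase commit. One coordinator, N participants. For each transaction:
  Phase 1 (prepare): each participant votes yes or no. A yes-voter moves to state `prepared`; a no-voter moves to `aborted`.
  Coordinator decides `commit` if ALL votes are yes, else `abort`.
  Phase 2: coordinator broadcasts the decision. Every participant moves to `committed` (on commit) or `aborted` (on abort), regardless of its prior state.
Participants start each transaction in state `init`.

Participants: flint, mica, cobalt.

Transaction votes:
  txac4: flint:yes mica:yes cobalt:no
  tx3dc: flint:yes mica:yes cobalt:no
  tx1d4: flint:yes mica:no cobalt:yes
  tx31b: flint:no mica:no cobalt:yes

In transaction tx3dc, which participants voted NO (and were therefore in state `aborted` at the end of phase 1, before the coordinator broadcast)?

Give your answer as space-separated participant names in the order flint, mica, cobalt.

Answer: cobalt

Derivation:
Txn tx3dc phase 1: flint yes -> prepared; mica yes -> prepared; cobalt no -> aborted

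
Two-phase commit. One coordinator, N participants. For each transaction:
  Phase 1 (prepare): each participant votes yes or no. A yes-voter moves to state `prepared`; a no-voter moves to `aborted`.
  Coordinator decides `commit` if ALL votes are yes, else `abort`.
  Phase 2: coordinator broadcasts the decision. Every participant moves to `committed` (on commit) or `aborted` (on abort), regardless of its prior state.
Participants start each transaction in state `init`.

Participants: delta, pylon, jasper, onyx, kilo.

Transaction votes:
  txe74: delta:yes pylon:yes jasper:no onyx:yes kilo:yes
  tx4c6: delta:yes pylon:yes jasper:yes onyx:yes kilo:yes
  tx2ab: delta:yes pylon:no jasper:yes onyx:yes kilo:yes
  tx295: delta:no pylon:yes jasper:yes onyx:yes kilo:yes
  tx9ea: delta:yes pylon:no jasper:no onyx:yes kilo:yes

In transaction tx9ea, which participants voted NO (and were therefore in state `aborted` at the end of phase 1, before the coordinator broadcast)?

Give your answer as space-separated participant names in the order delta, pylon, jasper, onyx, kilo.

Answer: pylon jasper

Derivation:
Txn tx9ea phase 1: delta yes -> prepared; pylon no -> aborted; jasper no -> aborted; onyx yes -> prepared; kilo yes -> prepared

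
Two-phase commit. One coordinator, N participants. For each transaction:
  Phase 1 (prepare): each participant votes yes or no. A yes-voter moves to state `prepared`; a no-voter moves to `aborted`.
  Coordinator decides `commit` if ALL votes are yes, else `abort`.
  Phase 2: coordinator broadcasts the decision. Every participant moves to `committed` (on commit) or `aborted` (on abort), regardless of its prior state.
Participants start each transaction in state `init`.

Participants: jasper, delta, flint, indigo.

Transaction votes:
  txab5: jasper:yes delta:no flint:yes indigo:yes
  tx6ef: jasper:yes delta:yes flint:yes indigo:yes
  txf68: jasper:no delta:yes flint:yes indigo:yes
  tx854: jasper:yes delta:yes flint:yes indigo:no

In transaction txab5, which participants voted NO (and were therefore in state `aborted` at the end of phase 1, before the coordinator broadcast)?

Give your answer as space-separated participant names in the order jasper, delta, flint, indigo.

Txn txab5 phase 1: jasper yes -> prepared; delta no -> aborted; flint yes -> prepared; indigo yes -> prepared

Answer: delta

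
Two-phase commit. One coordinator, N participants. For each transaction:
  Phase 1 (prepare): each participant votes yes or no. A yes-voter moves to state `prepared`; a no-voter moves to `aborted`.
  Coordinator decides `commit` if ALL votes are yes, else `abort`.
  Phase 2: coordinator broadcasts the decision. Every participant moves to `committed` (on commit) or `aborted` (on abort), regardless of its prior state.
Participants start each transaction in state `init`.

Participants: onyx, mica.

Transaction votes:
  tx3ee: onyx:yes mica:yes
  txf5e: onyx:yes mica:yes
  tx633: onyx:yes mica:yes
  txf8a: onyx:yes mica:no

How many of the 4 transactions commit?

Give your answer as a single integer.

tx3ee: all yes -> commit (commits=1)
txf5e: all yes -> commit (commits=2)
tx633: all yes -> commit (commits=3)
txf8a: no from mica -> abort (commits=3)

Answer: 3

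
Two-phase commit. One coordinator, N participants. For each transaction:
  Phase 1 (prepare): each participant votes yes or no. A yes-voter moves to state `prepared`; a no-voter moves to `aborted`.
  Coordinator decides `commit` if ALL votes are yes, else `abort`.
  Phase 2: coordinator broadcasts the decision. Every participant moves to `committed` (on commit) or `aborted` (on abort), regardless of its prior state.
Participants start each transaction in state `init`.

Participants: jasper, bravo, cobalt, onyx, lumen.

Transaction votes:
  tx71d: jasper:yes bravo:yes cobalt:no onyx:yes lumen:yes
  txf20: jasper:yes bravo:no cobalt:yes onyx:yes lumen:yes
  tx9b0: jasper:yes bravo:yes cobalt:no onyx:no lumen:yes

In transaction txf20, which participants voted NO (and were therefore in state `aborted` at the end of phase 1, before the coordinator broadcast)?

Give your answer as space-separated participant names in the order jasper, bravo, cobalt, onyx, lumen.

Txn txf20 phase 1: jasper yes -> prepared; bravo no -> aborted; cobalt yes -> prepared; onyx yes -> prepared; lumen yes -> prepared

Answer: bravo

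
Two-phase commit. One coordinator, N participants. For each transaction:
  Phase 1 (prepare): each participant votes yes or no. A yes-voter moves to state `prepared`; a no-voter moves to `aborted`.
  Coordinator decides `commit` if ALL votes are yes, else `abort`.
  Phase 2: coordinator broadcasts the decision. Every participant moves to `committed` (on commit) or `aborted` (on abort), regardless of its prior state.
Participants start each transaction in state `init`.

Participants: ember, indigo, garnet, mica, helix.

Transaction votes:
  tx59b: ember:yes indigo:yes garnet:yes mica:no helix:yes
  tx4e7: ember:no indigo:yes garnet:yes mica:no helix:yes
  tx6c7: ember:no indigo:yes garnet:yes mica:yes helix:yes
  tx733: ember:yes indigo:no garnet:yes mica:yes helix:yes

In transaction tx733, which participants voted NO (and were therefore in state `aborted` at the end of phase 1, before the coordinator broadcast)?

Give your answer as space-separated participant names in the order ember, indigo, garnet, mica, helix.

Answer: indigo

Derivation:
Txn tx733 phase 1: ember yes -> prepared; indigo no -> aborted; garnet yes -> prepared; mica yes -> prepared; helix yes -> prepared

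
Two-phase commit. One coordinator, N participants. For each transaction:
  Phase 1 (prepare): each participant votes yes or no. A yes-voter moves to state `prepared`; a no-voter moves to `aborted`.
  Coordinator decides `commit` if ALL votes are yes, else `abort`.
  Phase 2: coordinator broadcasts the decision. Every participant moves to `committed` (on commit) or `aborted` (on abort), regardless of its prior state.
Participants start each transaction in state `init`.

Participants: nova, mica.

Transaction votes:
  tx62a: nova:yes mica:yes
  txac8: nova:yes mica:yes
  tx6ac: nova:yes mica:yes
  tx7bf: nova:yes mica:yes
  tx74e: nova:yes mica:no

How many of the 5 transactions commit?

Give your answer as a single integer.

tx62a: all yes -> commit (commits=1)
txac8: all yes -> commit (commits=2)
tx6ac: all yes -> commit (commits=3)
tx7bf: all yes -> commit (commits=4)
tx74e: no from mica -> abort (commits=4)

Answer: 4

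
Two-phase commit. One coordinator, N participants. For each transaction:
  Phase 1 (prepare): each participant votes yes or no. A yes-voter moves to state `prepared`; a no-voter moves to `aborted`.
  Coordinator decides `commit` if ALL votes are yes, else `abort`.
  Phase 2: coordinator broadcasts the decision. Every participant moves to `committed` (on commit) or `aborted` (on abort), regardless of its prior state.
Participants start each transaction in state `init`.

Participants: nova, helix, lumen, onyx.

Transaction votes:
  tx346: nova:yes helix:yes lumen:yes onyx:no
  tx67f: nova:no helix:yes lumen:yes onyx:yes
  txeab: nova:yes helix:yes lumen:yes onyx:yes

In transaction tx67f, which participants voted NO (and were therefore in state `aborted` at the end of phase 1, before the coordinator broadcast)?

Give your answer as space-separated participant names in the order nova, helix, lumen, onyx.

Answer: nova

Derivation:
Txn tx67f phase 1: nova no -> aborted; helix yes -> prepared; lumen yes -> prepared; onyx yes -> prepared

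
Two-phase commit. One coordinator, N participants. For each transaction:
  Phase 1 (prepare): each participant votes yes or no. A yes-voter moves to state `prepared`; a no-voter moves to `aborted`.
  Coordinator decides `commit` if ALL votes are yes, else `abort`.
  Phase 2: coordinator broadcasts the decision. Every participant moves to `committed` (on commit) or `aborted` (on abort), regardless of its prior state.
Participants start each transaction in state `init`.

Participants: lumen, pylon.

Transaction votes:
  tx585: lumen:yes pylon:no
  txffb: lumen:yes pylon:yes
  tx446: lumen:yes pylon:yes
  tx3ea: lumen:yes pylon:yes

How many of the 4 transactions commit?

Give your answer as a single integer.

Answer: 3

Derivation:
tx585: no from pylon -> abort (commits=0)
txffb: all yes -> commit (commits=1)
tx446: all yes -> commit (commits=2)
tx3ea: all yes -> commit (commits=3)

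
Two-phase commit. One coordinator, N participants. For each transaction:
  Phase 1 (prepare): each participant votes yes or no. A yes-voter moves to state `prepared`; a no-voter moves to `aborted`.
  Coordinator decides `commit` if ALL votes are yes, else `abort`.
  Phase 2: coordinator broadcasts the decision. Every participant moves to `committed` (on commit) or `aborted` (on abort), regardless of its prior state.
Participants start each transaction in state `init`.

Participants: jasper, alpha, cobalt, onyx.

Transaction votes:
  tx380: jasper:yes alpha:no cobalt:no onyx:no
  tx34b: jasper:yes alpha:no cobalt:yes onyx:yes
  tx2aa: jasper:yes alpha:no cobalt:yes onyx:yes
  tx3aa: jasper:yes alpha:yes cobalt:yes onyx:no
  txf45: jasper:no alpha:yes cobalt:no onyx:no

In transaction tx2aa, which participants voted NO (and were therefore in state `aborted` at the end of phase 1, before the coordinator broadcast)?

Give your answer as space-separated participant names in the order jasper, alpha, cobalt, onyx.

Answer: alpha

Derivation:
Txn tx2aa phase 1: jasper yes -> prepared; alpha no -> aborted; cobalt yes -> prepared; onyx yes -> prepared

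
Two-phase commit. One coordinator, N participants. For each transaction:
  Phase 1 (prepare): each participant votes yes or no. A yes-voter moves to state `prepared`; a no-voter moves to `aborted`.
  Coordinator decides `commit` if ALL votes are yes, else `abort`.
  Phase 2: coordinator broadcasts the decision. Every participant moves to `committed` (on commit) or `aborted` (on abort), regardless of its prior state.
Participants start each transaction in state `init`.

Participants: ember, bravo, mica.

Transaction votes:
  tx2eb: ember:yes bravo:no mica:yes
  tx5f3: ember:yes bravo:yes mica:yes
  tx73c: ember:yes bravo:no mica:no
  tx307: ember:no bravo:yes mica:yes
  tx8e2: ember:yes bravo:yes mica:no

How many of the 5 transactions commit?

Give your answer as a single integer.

tx2eb: no from bravo -> abort (commits=0)
tx5f3: all yes -> commit (commits=1)
tx73c: no from bravo, mica -> abort (commits=1)
tx307: no from ember -> abort (commits=1)
tx8e2: no from mica -> abort (commits=1)

Answer: 1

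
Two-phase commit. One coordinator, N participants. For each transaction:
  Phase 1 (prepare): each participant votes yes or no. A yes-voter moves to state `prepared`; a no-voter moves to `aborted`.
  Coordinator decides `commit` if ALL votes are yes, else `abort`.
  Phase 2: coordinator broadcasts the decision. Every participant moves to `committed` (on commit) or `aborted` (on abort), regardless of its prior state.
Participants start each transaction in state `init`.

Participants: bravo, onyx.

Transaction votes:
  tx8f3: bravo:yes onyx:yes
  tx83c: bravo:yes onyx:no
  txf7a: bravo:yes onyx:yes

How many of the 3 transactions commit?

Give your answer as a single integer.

Answer: 2

Derivation:
tx8f3: all yes -> commit (commits=1)
tx83c: no from onyx -> abort (commits=1)
txf7a: all yes -> commit (commits=2)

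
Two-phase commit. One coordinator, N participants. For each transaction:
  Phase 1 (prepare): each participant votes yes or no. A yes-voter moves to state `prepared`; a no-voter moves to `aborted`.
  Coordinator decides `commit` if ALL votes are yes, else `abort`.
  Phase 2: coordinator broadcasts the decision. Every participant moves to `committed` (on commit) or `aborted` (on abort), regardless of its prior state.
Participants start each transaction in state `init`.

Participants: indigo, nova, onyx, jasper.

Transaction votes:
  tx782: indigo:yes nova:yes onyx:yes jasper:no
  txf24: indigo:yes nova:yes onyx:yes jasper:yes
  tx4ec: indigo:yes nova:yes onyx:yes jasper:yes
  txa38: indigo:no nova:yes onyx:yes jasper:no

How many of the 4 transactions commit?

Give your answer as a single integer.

Answer: 2

Derivation:
tx782: no from jasper -> abort (commits=0)
txf24: all yes -> commit (commits=1)
tx4ec: all yes -> commit (commits=2)
txa38: no from indigo, jasper -> abort (commits=2)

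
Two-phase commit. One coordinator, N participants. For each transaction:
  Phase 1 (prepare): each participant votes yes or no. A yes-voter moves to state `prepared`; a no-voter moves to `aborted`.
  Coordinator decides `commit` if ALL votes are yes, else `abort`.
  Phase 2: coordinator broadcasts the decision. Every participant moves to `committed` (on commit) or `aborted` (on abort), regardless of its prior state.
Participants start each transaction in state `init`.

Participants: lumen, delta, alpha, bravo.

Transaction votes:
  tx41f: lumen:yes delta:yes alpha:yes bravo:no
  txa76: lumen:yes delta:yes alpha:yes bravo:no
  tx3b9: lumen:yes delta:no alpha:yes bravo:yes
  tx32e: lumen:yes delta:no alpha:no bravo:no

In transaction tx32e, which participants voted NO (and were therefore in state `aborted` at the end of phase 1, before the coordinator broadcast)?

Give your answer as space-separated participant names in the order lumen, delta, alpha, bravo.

Txn tx32e phase 1: lumen yes -> prepared; delta no -> aborted; alpha no -> aborted; bravo no -> aborted

Answer: delta alpha bravo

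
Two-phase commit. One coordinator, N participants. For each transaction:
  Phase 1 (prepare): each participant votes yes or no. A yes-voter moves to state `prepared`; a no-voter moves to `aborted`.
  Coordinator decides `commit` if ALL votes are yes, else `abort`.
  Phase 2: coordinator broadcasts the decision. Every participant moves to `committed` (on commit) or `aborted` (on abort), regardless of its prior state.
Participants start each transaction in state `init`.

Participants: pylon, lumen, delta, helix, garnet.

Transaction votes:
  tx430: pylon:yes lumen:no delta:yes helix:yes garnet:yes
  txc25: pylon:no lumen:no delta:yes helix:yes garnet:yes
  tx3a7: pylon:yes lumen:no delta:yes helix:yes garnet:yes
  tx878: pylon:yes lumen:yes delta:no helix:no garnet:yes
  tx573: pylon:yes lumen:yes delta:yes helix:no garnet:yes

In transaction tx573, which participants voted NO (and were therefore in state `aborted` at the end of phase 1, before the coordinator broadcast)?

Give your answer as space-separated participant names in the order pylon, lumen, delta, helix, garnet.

Txn tx573 phase 1: pylon yes -> prepared; lumen yes -> prepared; delta yes -> prepared; helix no -> aborted; garnet yes -> prepared

Answer: helix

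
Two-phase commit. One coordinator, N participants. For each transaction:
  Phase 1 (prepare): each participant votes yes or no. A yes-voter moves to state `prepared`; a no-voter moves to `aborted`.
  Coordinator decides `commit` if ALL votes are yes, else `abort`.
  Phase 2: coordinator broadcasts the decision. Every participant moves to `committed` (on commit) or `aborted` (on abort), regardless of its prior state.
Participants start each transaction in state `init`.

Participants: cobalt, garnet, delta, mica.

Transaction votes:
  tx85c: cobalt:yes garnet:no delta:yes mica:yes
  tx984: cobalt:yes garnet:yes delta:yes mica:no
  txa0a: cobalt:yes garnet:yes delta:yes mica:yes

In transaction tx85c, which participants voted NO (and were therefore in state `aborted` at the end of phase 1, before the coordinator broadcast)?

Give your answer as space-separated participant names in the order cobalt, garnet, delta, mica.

Answer: garnet

Derivation:
Txn tx85c phase 1: cobalt yes -> prepared; garnet no -> aborted; delta yes -> prepared; mica yes -> prepared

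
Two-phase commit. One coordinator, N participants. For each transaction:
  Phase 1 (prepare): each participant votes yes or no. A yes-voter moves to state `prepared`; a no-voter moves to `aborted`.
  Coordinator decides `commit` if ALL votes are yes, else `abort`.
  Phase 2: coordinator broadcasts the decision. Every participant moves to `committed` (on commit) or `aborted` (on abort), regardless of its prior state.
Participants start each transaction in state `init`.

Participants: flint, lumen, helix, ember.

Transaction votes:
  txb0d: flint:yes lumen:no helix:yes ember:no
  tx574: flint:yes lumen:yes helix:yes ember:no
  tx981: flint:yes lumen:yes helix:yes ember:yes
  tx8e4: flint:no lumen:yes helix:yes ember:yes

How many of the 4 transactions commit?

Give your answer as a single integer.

txb0d: no from lumen, ember -> abort (commits=0)
tx574: no from ember -> abort (commits=0)
tx981: all yes -> commit (commits=1)
tx8e4: no from flint -> abort (commits=1)

Answer: 1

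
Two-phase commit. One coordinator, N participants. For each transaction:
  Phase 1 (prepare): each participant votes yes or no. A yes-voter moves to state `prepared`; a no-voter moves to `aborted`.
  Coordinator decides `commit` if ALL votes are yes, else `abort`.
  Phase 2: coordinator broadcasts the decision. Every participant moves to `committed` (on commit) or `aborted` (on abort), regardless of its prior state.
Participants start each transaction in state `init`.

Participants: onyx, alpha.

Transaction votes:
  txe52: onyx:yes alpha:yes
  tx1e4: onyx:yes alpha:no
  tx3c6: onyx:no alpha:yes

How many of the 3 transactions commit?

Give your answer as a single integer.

txe52: all yes -> commit (commits=1)
tx1e4: no from alpha -> abort (commits=1)
tx3c6: no from onyx -> abort (commits=1)

Answer: 1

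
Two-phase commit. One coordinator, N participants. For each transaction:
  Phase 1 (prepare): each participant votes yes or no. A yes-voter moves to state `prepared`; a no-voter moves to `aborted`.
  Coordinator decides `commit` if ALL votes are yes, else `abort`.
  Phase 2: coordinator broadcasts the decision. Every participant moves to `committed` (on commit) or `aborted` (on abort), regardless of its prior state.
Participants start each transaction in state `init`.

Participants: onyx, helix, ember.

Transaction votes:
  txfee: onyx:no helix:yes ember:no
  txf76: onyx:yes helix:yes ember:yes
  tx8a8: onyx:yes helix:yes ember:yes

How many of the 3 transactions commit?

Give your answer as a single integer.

txfee: no from onyx, ember -> abort (commits=0)
txf76: all yes -> commit (commits=1)
tx8a8: all yes -> commit (commits=2)

Answer: 2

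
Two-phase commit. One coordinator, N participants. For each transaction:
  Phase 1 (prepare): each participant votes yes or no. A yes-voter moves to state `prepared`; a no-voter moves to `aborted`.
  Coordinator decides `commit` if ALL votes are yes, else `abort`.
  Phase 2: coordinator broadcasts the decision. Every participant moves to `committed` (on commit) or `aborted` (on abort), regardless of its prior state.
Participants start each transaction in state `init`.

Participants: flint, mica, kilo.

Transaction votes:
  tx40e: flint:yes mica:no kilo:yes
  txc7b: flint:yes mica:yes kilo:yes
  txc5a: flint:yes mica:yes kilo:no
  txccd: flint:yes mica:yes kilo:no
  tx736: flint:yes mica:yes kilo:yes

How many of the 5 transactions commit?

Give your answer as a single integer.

Answer: 2

Derivation:
tx40e: no from mica -> abort (commits=0)
txc7b: all yes -> commit (commits=1)
txc5a: no from kilo -> abort (commits=1)
txccd: no from kilo -> abort (commits=1)
tx736: all yes -> commit (commits=2)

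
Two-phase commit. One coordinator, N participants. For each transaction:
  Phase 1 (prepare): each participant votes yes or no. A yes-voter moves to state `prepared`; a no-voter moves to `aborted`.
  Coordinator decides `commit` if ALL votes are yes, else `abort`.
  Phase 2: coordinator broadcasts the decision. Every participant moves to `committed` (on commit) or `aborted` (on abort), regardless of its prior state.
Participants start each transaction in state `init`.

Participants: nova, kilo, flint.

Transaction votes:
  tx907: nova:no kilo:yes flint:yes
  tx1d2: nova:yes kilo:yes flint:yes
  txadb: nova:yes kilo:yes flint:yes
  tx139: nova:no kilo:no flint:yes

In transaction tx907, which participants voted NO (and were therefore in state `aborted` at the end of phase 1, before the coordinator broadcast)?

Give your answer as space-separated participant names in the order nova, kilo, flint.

Txn tx907 phase 1: nova no -> aborted; kilo yes -> prepared; flint yes -> prepared

Answer: nova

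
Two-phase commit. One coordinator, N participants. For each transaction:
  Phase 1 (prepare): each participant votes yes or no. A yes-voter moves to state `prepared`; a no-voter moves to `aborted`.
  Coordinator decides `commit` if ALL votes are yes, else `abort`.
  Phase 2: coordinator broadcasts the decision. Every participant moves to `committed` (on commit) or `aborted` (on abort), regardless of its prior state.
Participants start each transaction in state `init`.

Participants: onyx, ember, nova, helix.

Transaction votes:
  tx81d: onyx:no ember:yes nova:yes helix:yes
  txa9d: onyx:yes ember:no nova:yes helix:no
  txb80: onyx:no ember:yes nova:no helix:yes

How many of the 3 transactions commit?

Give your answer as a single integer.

Answer: 0

Derivation:
tx81d: no from onyx -> abort (commits=0)
txa9d: no from ember, helix -> abort (commits=0)
txb80: no from onyx, nova -> abort (commits=0)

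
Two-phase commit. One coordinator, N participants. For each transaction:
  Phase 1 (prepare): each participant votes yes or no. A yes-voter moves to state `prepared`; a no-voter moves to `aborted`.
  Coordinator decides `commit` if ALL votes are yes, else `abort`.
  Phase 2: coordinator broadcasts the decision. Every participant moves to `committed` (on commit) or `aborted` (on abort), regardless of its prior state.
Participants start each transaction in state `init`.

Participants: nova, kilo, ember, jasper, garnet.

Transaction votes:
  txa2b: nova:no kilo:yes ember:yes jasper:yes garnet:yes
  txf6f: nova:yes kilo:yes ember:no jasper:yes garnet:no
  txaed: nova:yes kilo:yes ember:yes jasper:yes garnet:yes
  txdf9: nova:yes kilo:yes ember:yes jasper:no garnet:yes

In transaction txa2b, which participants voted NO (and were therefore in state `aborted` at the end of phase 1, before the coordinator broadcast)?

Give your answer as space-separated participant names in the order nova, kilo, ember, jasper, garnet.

Txn txa2b phase 1: nova no -> aborted; kilo yes -> prepared; ember yes -> prepared; jasper yes -> prepared; garnet yes -> prepared

Answer: nova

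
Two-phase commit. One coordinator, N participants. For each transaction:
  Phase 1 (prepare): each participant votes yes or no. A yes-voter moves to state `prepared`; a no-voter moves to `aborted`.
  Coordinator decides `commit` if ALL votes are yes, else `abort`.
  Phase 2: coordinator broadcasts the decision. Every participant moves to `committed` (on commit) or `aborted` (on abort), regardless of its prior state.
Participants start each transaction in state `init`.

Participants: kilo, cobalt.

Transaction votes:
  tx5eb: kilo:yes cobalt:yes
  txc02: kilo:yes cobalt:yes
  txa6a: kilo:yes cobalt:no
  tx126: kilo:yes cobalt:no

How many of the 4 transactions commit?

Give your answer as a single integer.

Answer: 2

Derivation:
tx5eb: all yes -> commit (commits=1)
txc02: all yes -> commit (commits=2)
txa6a: no from cobalt -> abort (commits=2)
tx126: no from cobalt -> abort (commits=2)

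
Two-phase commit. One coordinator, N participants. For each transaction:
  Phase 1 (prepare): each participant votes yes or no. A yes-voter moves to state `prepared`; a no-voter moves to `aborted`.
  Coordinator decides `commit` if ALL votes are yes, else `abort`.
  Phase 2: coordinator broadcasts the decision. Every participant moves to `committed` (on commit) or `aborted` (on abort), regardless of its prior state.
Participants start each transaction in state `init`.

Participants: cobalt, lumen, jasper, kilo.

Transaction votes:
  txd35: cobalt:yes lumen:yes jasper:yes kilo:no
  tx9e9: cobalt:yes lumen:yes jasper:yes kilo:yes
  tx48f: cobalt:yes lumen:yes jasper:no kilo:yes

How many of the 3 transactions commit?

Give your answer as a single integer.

Answer: 1

Derivation:
txd35: no from kilo -> abort (commits=0)
tx9e9: all yes -> commit (commits=1)
tx48f: no from jasper -> abort (commits=1)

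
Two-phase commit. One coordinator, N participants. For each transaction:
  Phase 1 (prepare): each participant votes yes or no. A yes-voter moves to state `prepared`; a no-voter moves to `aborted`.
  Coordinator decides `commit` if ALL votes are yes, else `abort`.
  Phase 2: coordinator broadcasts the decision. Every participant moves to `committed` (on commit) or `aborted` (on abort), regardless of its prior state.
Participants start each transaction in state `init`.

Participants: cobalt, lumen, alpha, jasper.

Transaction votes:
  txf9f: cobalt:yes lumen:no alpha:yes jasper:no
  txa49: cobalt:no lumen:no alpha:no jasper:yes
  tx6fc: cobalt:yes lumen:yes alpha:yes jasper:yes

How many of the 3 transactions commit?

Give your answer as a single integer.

txf9f: no from lumen, jasper -> abort (commits=0)
txa49: no from cobalt, lumen, alpha -> abort (commits=0)
tx6fc: all yes -> commit (commits=1)

Answer: 1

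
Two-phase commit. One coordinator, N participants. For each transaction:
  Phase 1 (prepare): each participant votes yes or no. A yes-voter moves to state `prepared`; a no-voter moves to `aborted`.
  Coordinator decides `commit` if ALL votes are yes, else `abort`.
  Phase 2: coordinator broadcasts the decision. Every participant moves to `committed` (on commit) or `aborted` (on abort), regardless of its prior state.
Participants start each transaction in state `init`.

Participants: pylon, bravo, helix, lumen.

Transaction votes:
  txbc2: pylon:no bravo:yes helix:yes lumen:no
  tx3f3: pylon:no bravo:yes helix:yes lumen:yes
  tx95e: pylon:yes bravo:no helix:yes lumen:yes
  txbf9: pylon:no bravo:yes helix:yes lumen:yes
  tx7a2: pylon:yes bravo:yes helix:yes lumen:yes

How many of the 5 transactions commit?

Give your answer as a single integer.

Answer: 1

Derivation:
txbc2: no from pylon, lumen -> abort (commits=0)
tx3f3: no from pylon -> abort (commits=0)
tx95e: no from bravo -> abort (commits=0)
txbf9: no from pylon -> abort (commits=0)
tx7a2: all yes -> commit (commits=1)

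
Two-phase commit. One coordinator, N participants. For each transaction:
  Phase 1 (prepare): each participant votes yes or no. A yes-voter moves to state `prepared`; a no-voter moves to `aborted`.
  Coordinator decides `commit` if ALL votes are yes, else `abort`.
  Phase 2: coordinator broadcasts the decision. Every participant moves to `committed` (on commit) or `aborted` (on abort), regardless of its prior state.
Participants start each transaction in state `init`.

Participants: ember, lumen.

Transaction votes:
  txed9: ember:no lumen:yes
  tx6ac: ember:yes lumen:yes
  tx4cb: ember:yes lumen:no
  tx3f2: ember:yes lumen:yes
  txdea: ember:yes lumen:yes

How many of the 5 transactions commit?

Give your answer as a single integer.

Answer: 3

Derivation:
txed9: no from ember -> abort (commits=0)
tx6ac: all yes -> commit (commits=1)
tx4cb: no from lumen -> abort (commits=1)
tx3f2: all yes -> commit (commits=2)
txdea: all yes -> commit (commits=3)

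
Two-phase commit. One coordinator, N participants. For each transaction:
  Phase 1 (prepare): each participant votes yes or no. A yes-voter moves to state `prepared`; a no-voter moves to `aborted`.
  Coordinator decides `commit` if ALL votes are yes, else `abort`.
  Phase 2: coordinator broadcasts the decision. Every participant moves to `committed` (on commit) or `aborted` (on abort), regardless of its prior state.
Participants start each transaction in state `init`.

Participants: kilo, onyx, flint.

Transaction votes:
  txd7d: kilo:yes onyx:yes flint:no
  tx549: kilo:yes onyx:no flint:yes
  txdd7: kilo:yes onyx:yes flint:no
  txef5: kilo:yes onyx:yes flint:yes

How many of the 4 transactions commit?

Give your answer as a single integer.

txd7d: no from flint -> abort (commits=0)
tx549: no from onyx -> abort (commits=0)
txdd7: no from flint -> abort (commits=0)
txef5: all yes -> commit (commits=1)

Answer: 1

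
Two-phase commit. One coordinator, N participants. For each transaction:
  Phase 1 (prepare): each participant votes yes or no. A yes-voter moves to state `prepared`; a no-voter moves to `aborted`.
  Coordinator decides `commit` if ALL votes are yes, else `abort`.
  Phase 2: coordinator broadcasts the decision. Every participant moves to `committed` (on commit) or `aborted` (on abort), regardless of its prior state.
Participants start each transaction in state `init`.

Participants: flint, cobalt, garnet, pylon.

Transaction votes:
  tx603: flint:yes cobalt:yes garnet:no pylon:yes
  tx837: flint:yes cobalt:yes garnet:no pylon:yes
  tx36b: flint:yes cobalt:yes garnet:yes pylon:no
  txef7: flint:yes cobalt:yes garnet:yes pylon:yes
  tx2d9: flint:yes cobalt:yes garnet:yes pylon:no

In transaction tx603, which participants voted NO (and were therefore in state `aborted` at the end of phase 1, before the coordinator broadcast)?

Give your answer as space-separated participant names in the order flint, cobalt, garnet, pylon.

Answer: garnet

Derivation:
Txn tx603 phase 1: flint yes -> prepared; cobalt yes -> prepared; garnet no -> aborted; pylon yes -> prepared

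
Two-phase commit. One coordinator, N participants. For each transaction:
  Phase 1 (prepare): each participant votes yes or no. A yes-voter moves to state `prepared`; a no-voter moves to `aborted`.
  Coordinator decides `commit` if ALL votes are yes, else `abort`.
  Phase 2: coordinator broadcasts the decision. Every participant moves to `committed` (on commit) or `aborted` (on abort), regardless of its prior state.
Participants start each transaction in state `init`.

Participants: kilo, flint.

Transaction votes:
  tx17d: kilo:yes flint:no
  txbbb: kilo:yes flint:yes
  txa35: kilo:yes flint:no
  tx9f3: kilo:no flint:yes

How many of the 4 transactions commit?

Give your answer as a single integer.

tx17d: no from flint -> abort (commits=0)
txbbb: all yes -> commit (commits=1)
txa35: no from flint -> abort (commits=1)
tx9f3: no from kilo -> abort (commits=1)

Answer: 1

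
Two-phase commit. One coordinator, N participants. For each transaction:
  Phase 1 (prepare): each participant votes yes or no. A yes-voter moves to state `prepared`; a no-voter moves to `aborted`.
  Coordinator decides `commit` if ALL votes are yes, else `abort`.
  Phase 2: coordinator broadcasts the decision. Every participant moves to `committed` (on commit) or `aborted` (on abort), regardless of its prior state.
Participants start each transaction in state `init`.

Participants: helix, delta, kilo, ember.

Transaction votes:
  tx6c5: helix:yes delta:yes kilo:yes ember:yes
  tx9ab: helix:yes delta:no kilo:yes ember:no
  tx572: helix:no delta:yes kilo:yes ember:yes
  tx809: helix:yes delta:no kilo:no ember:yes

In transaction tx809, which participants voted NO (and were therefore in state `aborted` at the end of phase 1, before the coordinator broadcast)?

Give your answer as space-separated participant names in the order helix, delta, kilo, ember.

Answer: delta kilo

Derivation:
Txn tx809 phase 1: helix yes -> prepared; delta no -> aborted; kilo no -> aborted; ember yes -> prepared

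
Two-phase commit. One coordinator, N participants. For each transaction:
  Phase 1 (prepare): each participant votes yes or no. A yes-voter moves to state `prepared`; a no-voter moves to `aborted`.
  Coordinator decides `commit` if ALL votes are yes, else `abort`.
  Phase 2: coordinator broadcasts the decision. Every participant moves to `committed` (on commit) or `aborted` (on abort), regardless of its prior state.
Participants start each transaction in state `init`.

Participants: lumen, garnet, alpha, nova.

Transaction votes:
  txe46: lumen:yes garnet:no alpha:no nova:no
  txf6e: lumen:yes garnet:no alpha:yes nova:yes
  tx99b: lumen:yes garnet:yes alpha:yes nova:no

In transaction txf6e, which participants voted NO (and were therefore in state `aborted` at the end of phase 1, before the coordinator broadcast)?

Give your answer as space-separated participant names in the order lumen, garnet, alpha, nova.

Answer: garnet

Derivation:
Txn txf6e phase 1: lumen yes -> prepared; garnet no -> aborted; alpha yes -> prepared; nova yes -> prepared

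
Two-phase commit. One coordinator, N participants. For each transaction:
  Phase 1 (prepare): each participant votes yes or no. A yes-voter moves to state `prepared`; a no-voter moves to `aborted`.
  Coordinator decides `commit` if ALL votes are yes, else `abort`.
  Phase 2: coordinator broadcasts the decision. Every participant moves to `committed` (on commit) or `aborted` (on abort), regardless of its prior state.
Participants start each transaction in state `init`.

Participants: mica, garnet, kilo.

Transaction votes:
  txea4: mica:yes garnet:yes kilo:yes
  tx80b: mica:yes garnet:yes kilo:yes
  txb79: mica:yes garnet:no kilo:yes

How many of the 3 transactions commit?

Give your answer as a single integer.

txea4: all yes -> commit (commits=1)
tx80b: all yes -> commit (commits=2)
txb79: no from garnet -> abort (commits=2)

Answer: 2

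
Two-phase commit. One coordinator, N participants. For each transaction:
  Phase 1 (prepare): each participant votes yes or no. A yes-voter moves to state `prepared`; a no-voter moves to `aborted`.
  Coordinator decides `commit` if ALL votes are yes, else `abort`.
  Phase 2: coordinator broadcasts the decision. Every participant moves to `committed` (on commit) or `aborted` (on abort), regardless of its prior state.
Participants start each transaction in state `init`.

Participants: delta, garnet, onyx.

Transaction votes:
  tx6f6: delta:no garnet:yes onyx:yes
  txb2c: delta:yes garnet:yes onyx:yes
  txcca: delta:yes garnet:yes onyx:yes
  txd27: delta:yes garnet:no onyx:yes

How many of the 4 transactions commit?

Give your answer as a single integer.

Answer: 2

Derivation:
tx6f6: no from delta -> abort (commits=0)
txb2c: all yes -> commit (commits=1)
txcca: all yes -> commit (commits=2)
txd27: no from garnet -> abort (commits=2)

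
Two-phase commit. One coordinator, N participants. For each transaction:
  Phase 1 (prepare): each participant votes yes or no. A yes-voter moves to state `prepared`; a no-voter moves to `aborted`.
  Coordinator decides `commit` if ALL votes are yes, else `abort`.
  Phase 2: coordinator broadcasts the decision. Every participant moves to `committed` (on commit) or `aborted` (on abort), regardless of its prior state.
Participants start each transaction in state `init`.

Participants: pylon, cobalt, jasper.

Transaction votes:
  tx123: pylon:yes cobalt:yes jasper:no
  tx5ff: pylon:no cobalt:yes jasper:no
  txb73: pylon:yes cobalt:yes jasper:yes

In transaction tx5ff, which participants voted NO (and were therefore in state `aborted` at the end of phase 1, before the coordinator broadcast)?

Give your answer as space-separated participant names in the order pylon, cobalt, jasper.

Answer: pylon jasper

Derivation:
Txn tx5ff phase 1: pylon no -> aborted; cobalt yes -> prepared; jasper no -> aborted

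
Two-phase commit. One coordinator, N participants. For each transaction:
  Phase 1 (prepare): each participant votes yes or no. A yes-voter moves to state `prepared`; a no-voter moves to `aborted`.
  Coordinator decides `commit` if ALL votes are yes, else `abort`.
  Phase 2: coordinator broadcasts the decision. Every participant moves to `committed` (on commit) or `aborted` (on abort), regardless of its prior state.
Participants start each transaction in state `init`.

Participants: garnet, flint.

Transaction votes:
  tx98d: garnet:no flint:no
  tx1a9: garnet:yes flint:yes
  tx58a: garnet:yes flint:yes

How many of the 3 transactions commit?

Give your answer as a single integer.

Answer: 2

Derivation:
tx98d: no from garnet, flint -> abort (commits=0)
tx1a9: all yes -> commit (commits=1)
tx58a: all yes -> commit (commits=2)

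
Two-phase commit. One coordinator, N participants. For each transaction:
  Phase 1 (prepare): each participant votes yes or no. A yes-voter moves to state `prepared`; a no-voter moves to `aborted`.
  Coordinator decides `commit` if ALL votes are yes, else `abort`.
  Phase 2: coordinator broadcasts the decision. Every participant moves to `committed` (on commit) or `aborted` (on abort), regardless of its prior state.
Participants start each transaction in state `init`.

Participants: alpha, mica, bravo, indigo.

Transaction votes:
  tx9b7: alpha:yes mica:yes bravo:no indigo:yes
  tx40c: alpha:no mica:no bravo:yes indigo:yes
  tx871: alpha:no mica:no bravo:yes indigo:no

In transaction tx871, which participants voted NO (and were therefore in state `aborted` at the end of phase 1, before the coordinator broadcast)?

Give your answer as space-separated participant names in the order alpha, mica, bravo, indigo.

Txn tx871 phase 1: alpha no -> aborted; mica no -> aborted; bravo yes -> prepared; indigo no -> aborted

Answer: alpha mica indigo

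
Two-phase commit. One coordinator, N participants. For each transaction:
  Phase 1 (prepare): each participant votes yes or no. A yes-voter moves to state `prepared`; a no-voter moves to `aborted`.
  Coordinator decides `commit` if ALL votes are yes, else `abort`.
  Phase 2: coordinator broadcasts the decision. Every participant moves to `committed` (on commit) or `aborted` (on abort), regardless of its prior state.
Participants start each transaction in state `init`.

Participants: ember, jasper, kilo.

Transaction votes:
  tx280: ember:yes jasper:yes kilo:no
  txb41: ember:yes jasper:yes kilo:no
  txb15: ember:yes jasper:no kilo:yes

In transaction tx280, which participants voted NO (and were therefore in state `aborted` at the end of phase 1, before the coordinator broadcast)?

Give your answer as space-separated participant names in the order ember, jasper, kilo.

Answer: kilo

Derivation:
Txn tx280 phase 1: ember yes -> prepared; jasper yes -> prepared; kilo no -> aborted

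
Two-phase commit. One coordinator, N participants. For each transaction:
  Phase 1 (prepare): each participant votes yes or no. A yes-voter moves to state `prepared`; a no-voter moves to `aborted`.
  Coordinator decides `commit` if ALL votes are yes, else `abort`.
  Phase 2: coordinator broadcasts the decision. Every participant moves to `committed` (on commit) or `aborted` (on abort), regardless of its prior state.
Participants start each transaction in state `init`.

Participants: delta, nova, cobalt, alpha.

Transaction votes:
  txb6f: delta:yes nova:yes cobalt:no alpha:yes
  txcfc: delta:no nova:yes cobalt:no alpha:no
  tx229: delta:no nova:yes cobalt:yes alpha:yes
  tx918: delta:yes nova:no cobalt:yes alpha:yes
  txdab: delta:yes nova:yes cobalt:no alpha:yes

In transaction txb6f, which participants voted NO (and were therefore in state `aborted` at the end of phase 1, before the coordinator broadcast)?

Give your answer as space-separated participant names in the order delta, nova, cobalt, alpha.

Txn txb6f phase 1: delta yes -> prepared; nova yes -> prepared; cobalt no -> aborted; alpha yes -> prepared

Answer: cobalt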